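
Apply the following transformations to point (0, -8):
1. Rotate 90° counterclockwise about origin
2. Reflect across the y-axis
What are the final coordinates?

Step 1: Rotate 90° → (8, 0)
Step 2: Reflect across y-axis → (-8, 0)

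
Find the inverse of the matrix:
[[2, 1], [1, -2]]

For [[a,b],[c,d]], inverse = (1/det)·[[d,-b],[-c,a]]
det = (2)(-2) - (1)(1) = -4 - 1 = -5
Inverse = (1/-5)·[[-2, -1], [-1, 2]]
= [[2/5, 1/5], [1/5, -2/5]]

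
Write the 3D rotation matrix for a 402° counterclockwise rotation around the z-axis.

Rotation matrix for counterclockwise 402° around z-axis:
cos(402°) = 0.7431, sin(402°) = 0.6691
Result: [[0.7431, -0.6691, 0], [0.6691, 0.7431, 0], [0, 0, 1]]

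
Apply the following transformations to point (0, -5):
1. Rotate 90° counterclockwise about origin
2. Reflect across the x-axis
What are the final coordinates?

Step 1: Rotate 90° → (5, 0)
Step 2: Reflect across x-axis → (5, 0)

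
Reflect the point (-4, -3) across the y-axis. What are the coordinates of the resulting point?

Reflection across y-axis: (-4, -3) → (4, -3)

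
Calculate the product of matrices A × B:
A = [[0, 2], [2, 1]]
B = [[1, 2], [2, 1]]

Matrix multiplication:
C[0][0] = 0×1 + 2×2 = 4
C[0][1] = 0×2 + 2×1 = 2
C[1][0] = 2×1 + 1×2 = 4
C[1][1] = 2×2 + 1×1 = 5
Result: [[4, 2], [4, 5]]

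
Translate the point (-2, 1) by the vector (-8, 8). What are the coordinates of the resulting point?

Translation by (-8, 8) (homogeneous matrix [[1, 0, -8], [0, 1, 8], [0, 0, 1]]):
x' = -2 + -8 = -10
y' = 1 + 8 = 9
Result: (-10, 9)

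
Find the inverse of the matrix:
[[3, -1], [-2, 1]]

For [[a,b],[c,d]], inverse = (1/det)·[[d,-b],[-c,a]]
det = (3)(1) - (-1)(-2) = 3 - 2 = 1
Inverse = [[1, 1], [2, 3]]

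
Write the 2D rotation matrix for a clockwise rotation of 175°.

Rotation matrix formula: [[cos θ, -sin θ], [sin θ, cos θ]]
A clockwise rotation by 175° is equivalent to a counterclockwise rotation by -175°.
For θ = -175°:
cos(-175°) = -0.9962
sin(-175°) = -0.0872
Result: [[-0.9962, 0.0872], [-0.0872, -0.9962]]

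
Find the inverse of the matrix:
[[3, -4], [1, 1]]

For [[a,b],[c,d]], inverse = (1/det)·[[d,-b],[-c,a]]
det = (3)(1) - (-4)(1) = 3 - -4 = 7
Inverse = (1/7)·[[1, 4], [-1, 3]]
= [[1/7, 4/7], [-1/7, 3/7]]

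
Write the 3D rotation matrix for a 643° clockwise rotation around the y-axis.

Rotation matrix for clockwise 643° around y-axis:
A clockwise rotation by 643° is a counterclockwise rotation by -643°.
cos(-643°) = 0.2250, sin(-643°) = 0.9744
Result: [[0.2250, 0, 0.9744], [0, 1, 0], [-0.9744, 0, 0.2250]]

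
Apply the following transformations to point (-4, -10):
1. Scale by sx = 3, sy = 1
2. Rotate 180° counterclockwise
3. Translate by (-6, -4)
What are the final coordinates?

Step 1: Scale → (-12, -10)
Step 2: Rotate 180° → (12, 10)
Step 3: Translate → (6, 6)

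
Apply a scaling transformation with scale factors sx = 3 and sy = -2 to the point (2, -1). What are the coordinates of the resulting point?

Scaling matrix:
[[3, 0], [0, -2]]
Result: (2 × 3, -1 × -2) = (6, 2)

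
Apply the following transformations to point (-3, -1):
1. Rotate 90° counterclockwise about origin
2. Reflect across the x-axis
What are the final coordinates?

Step 1: Rotate 90° → (1, -3)
Step 2: Reflect across x-axis → (1, 3)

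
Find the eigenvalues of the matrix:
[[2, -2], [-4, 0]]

Characteristic equation: det(A - λI) = 0
λ² - (trace)λ + (det) = 0
trace = 2 + 0 = 2, det = (2)(0) - (-2)(-4) = -8
λ² - (2)λ + (-8) = 0
λ = (2 ± √((2)² - 4·(-8))) / 2 = (2 ± √36) / 2
Solving: λ = -2, 4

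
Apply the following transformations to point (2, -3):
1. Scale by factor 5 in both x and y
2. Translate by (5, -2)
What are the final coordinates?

Step 1: Scale (2, -3) by 5 → (10, -15)
Step 2: Translate by (5, -2) → (15, -17)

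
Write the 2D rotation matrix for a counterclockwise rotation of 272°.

Rotation matrix formula: [[cos θ, -sin θ], [sin θ, cos θ]]
For θ = 272°:
cos(272°) = 0.0349
sin(272°) = -0.9994
Result: [[0.0349, 0.9994], [-0.9994, 0.0349]]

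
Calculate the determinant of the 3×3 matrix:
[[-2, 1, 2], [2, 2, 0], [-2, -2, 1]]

Expansion along first row:
det = -2·det([[2,0],[-2,1]]) - 1·det([[2,0],[-2,1]]) + 2·det([[2,2],[-2,-2]])
    = -2·(2·1 - 0·-2) - 1·(2·1 - 0·-2) + 2·(2·-2 - 2·-2)
    = -2·2 - 1·2 + 2·0
    = -4 + -2 + 0 = -6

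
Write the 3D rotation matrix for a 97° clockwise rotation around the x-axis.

Rotation matrix for clockwise 97° around x-axis:
A clockwise rotation by 97° is a counterclockwise rotation by -97°.
cos(-97°) = -0.1219, sin(-97°) = -0.9925
Result: [[1, 0, 0], [0, -0.1219, 0.9925], [0, -0.9925, -0.1219]]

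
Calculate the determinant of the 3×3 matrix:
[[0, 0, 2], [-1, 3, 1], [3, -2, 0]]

Expansion along first row:
det = 0·det([[3,1],[-2,0]]) - 0·det([[-1,1],[3,0]]) + 2·det([[-1,3],[3,-2]])
    = 0·(3·0 - 1·-2) - 0·(-1·0 - 1·3) + 2·(-1·-2 - 3·3)
    = 0·2 - 0·-3 + 2·-7
    = 0 + 0 + -14 = -14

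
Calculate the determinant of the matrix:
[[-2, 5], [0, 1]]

For a 2×2 matrix [[a, b], [c, d]], det = ad - bc
det = (-2)(1) - (5)(0) = -2 - 0 = -2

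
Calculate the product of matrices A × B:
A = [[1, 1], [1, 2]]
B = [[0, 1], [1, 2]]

Matrix multiplication:
C[0][0] = 1×0 + 1×1 = 1
C[0][1] = 1×1 + 1×2 = 3
C[1][0] = 1×0 + 2×1 = 2
C[1][1] = 1×1 + 2×2 = 5
Result: [[1, 3], [2, 5]]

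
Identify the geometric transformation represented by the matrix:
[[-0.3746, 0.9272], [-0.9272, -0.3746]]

This matrix represents: rotation by 248° counterclockwise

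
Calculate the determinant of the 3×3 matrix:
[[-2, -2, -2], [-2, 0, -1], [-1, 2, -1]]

Expansion along first row:
det = -2·det([[0,-1],[2,-1]]) - -2·det([[-2,-1],[-1,-1]]) + -2·det([[-2,0],[-1,2]])
    = -2·(0·-1 - -1·2) - -2·(-2·-1 - -1·-1) + -2·(-2·2 - 0·-1)
    = -2·2 - -2·1 + -2·-4
    = -4 + 2 + 8 = 6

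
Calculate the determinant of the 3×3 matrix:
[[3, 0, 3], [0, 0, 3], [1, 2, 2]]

Expansion along first row:
det = 3·det([[0,3],[2,2]]) - 0·det([[0,3],[1,2]]) + 3·det([[0,0],[1,2]])
    = 3·(0·2 - 3·2) - 0·(0·2 - 3·1) + 3·(0·2 - 0·1)
    = 3·-6 - 0·-3 + 3·0
    = -18 + 0 + 0 = -18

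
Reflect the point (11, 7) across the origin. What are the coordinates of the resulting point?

Reflection across origin: (11, 7) → (-11, -7)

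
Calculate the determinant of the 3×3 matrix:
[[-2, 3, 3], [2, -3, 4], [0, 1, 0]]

Expansion along first row:
det = -2·det([[-3,4],[1,0]]) - 3·det([[2,4],[0,0]]) + 3·det([[2,-3],[0,1]])
    = -2·(-3·0 - 4·1) - 3·(2·0 - 4·0) + 3·(2·1 - -3·0)
    = -2·-4 - 3·0 + 3·2
    = 8 + 0 + 6 = 14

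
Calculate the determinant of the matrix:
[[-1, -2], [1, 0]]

For a 2×2 matrix [[a, b], [c, d]], det = ad - bc
det = (-1)(0) - (-2)(1) = 0 - -2 = 2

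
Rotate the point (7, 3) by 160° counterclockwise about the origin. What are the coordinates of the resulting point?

Rotation matrix for 160°: [[cos 160°, -sin 160°], [sin 160°, cos 160°]] ≈ [[-0.939693, -0.342020], [0.342020, -0.939693]]
[[-0.939693, -0.342020], [0.342020, -0.939693]] × [7, 3]ᵀ ≈ [-7.6039, -0.4249]ᵀ
Result: (-7.6039, -0.4249)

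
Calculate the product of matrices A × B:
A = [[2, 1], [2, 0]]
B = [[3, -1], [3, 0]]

Matrix multiplication:
C[0][0] = 2×3 + 1×3 = 9
C[0][1] = 2×-1 + 1×0 = -2
C[1][0] = 2×3 + 0×3 = 6
C[1][1] = 2×-1 + 0×0 = -2
Result: [[9, -2], [6, -2]]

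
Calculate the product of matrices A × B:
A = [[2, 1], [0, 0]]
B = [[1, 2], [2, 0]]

Matrix multiplication:
C[0][0] = 2×1 + 1×2 = 4
C[0][1] = 2×2 + 1×0 = 4
C[1][0] = 0×1 + 0×2 = 0
C[1][1] = 0×2 + 0×0 = 0
Result: [[4, 4], [0, 0]]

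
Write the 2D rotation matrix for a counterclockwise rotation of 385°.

Rotation matrix formula: [[cos θ, -sin θ], [sin θ, cos θ]]
For θ = 385°:
cos(385°) = 0.9063
sin(385°) = 0.4226
Result: [[0.9063, -0.4226], [0.4226, 0.9063]]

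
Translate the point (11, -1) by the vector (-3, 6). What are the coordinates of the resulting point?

Translation by (-3, 6) (homogeneous matrix [[1, 0, -3], [0, 1, 6], [0, 0, 1]]):
x' = 11 + -3 = 8
y' = -1 + 6 = 5
Result: (8, 5)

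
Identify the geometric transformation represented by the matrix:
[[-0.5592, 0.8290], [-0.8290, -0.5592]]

This matrix represents: rotation by 236° counterclockwise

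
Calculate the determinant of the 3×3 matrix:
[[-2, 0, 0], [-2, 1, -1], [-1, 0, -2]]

Expansion along first row:
det = -2·det([[1,-1],[0,-2]]) - 0·det([[-2,-1],[-1,-2]]) + 0·det([[-2,1],[-1,0]])
    = -2·(1·-2 - -1·0) - 0·(-2·-2 - -1·-1) + 0·(-2·0 - 1·-1)
    = -2·-2 - 0·3 + 0·1
    = 4 + 0 + 0 = 4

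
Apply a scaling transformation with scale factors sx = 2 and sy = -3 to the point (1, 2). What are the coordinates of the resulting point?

Scaling matrix:
[[2, 0], [0, -3]]
Result: (1 × 2, 2 × -3) = (2, -6)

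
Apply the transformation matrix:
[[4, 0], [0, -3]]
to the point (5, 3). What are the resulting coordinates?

Matrix multiplication:
[[4, 0], [0, -3]] × [5, 3]ᵀ
= [(4)(5) + (0)(3), (0)(5) + (-3)(3)]ᵀ
= [20, -9]ᵀ
Result: (20, -9)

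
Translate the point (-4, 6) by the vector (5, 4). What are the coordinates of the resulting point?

Translation by (5, 4) (homogeneous matrix [[1, 0, 5], [0, 1, 4], [0, 0, 1]]):
x' = -4 + 5 = 1
y' = 6 + 4 = 10
Result: (1, 10)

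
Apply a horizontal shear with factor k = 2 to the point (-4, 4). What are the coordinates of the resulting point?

Shear matrix for horizontal shear with factor k = 2:
[[1, 2], [0, 1]]
Result: (-4, 4) → (4, 4)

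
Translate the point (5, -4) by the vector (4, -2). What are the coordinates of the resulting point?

Translation by (4, -2) (homogeneous matrix [[1, 0, 4], [0, 1, -2], [0, 0, 1]]):
x' = 5 + 4 = 9
y' = -4 + -2 = -6
Result: (9, -6)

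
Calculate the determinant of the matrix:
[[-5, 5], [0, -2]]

For a 2×2 matrix [[a, b], [c, d]], det = ad - bc
det = (-5)(-2) - (5)(0) = 10 - 0 = 10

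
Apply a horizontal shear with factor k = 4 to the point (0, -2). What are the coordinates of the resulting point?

Shear matrix for horizontal shear with factor k = 4:
[[1, 4], [0, 1]]
Result: (0, -2) → (-8, -2)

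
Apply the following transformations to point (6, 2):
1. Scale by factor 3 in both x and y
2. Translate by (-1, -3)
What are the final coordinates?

Step 1: Scale (6, 2) by 3 → (18, 6)
Step 2: Translate by (-1, -3) → (17, 3)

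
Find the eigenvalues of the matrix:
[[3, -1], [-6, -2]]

Characteristic equation: det(A - λI) = 0
λ² - (trace)λ + (det) = 0
trace = 3 + -2 = 1, det = (3)(-2) - (-1)(-6) = -12
λ² - (1)λ + (-12) = 0
λ = (1 ± √((1)² - 4·(-12))) / 2 = (1 ± √49) / 2
Solving: λ = -3, 4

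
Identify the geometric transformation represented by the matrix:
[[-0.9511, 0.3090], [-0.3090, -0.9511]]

This matrix represents: rotation by 198° counterclockwise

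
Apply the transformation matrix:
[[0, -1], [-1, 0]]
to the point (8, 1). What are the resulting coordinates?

Matrix multiplication:
[[0, -1], [-1, 0]] × [8, 1]ᵀ
= [(0)(8) + (-1)(1), (-1)(8) + (0)(1)]ᵀ
= [-1, -8]ᵀ
Result: (-1, -8)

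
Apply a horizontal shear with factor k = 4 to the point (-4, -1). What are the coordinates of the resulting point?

Shear matrix for horizontal shear with factor k = 4:
[[1, 4], [0, 1]]
Result: (-4, -1) → (-8, -1)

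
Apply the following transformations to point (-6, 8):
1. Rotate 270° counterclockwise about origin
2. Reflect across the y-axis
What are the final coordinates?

Step 1: Rotate 270° → (8, 6)
Step 2: Reflect across y-axis → (-8, 6)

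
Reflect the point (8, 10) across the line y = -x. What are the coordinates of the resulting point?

Reflection across line y = -x: (8, 10) → (-10, -8)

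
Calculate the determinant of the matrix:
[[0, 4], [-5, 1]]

For a 2×2 matrix [[a, b], [c, d]], det = ad - bc
det = (0)(1) - (4)(-5) = 0 - -20 = 20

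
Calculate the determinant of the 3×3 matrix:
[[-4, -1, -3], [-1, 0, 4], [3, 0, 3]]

Expansion along first row:
det = -4·det([[0,4],[0,3]]) - -1·det([[-1,4],[3,3]]) + -3·det([[-1,0],[3,0]])
    = -4·(0·3 - 4·0) - -1·(-1·3 - 4·3) + -3·(-1·0 - 0·3)
    = -4·0 - -1·-15 + -3·0
    = 0 + -15 + 0 = -15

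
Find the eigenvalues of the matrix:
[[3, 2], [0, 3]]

Characteristic equation: det(A - λI) = 0
λ² - (trace)λ + (det) = 0
trace = 3 + 3 = 6, det = (3)(3) - (2)(0) = 9
λ² - (6)λ + (9) = 0
λ = (6 ± √((6)² - 4·(9))) / 2 = (6 ± √0) / 2
Solving: λ = 3, 3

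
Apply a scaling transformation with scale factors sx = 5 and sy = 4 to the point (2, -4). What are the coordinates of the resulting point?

Scaling matrix:
[[5, 0], [0, 4]]
Result: (2 × 5, -4 × 4) = (10, -16)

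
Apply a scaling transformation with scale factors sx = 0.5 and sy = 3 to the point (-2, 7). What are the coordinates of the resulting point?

Scaling matrix:
[[0.50, 0], [0, 3]]
Result: (-2 × 0.5, 7 × 3) = (-1, 21)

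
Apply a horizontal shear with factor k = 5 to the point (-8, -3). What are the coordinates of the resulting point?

Shear matrix for horizontal shear with factor k = 5:
[[1, 5], [0, 1]]
Result: (-8, -3) → (-23, -3)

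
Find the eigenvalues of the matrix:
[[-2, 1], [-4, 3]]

Characteristic equation: det(A - λI) = 0
λ² - (trace)λ + (det) = 0
trace = -2 + 3 = 1, det = (-2)(3) - (1)(-4) = -2
λ² - (1)λ + (-2) = 0
λ = (1 ± √((1)² - 4·(-2))) / 2 = (1 ± √9) / 2
Solving: λ = -1, 2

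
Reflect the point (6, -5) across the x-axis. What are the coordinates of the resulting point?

Reflection across x-axis: (6, -5) → (6, 5)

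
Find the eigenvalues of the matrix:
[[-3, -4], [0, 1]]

Characteristic equation: det(A - λI) = 0
λ² - (trace)λ + (det) = 0
trace = -3 + 1 = -2, det = (-3)(1) - (-4)(0) = -3
λ² - (-2)λ + (-3) = 0
λ = (-2 ± √((-2)² - 4·(-3))) / 2 = (-2 ± √16) / 2
Solving: λ = -3, 1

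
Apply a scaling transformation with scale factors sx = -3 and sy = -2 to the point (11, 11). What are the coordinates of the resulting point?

Scaling matrix:
[[-3, 0], [0, -2]]
Result: (11 × -3, 11 × -2) = (-33, -22)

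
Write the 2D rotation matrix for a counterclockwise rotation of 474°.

Rotation matrix formula: [[cos θ, -sin θ], [sin θ, cos θ]]
For θ = 474°:
cos(474°) = -0.4067
sin(474°) = 0.9135
Result: [[-0.4067, -0.9135], [0.9135, -0.4067]]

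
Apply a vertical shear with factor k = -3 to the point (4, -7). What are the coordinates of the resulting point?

Shear matrix for vertical shear with factor k = -3:
[[1, 0], [-3, 1]]
Result: (4, -7) → (4, -19)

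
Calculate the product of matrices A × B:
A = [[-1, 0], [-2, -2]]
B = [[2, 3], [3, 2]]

Matrix multiplication:
C[0][0] = -1×2 + 0×3 = -2
C[0][1] = -1×3 + 0×2 = -3
C[1][0] = -2×2 + -2×3 = -10
C[1][1] = -2×3 + -2×2 = -10
Result: [[-2, -3], [-10, -10]]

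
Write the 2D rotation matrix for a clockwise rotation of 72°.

Rotation matrix formula: [[cos θ, -sin θ], [sin θ, cos θ]]
A clockwise rotation by 72° is equivalent to a counterclockwise rotation by -72°.
For θ = -72°:
cos(-72°) = 0.3090
sin(-72°) = -0.9511
Result: [[0.3090, 0.9511], [-0.9511, 0.3090]]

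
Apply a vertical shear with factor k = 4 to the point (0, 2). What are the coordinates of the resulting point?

Shear matrix for vertical shear with factor k = 4:
[[1, 0], [4, 1]]
Result: (0, 2) → (0, 2)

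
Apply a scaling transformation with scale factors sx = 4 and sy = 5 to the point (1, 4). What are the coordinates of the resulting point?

Scaling matrix:
[[4, 0], [0, 5]]
Result: (1 × 4, 4 × 5) = (4, 20)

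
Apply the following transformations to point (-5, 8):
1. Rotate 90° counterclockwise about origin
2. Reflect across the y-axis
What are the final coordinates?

Step 1: Rotate 90° → (-8, -5)
Step 2: Reflect across y-axis → (8, -5)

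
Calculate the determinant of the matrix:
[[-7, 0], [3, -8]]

For a 2×2 matrix [[a, b], [c, d]], det = ad - bc
det = (-7)(-8) - (0)(3) = 56 - 0 = 56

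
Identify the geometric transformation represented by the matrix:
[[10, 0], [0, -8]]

This matrix represents: non-uniform scaling by sx = 10, sy = -8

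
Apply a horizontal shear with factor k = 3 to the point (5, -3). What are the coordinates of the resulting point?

Shear matrix for horizontal shear with factor k = 3:
[[1, 3], [0, 1]]
Result: (5, -3) → (-4, -3)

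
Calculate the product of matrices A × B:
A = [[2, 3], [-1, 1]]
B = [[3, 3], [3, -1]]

Matrix multiplication:
C[0][0] = 2×3 + 3×3 = 15
C[0][1] = 2×3 + 3×-1 = 3
C[1][0] = -1×3 + 1×3 = 0
C[1][1] = -1×3 + 1×-1 = -4
Result: [[15, 3], [0, -4]]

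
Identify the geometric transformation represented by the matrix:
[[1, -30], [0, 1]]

This matrix represents: horizontal shear with factor -30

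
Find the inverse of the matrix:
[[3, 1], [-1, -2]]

For [[a,b],[c,d]], inverse = (1/det)·[[d,-b],[-c,a]]
det = (3)(-2) - (1)(-1) = -6 - -1 = -5
Inverse = (1/-5)·[[-2, -1], [1, 3]]
= [[2/5, 1/5], [-1/5, -3/5]]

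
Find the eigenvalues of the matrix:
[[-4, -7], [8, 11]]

Characteristic equation: det(A - λI) = 0
λ² - (trace)λ + (det) = 0
trace = -4 + 11 = 7, det = (-4)(11) - (-7)(8) = 12
λ² - (7)λ + (12) = 0
λ = (7 ± √((7)² - 4·(12))) / 2 = (7 ± √1) / 2
Solving: λ = 3, 4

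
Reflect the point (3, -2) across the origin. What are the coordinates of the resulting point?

Reflection across origin: (3, -2) → (-3, 2)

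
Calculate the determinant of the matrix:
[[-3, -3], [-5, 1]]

For a 2×2 matrix [[a, b], [c, d]], det = ad - bc
det = (-3)(1) - (-3)(-5) = -3 - 15 = -18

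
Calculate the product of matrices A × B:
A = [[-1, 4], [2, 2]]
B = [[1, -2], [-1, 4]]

Matrix multiplication:
C[0][0] = -1×1 + 4×-1 = -5
C[0][1] = -1×-2 + 4×4 = 18
C[1][0] = 2×1 + 2×-1 = 0
C[1][1] = 2×-2 + 2×4 = 4
Result: [[-5, 18], [0, 4]]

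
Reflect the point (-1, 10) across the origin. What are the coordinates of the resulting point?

Reflection across origin: (-1, 10) → (1, -10)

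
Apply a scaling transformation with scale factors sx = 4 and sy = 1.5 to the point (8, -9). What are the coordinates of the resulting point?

Scaling matrix:
[[4, 0], [0, 1.50]]
Result: (8 × 4, -9 × 1.5) = (32, -13.5)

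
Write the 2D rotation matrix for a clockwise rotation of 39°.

Rotation matrix formula: [[cos θ, -sin θ], [sin θ, cos θ]]
A clockwise rotation by 39° is equivalent to a counterclockwise rotation by -39°.
For θ = -39°:
cos(-39°) = 0.7771
sin(-39°) = -0.6293
Result: [[0.7771, 0.6293], [-0.6293, 0.7771]]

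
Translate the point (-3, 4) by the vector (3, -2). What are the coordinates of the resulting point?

Translation by (3, -2) (homogeneous matrix [[1, 0, 3], [0, 1, -2], [0, 0, 1]]):
x' = -3 + 3 = 0
y' = 4 + -2 = 2
Result: (0, 2)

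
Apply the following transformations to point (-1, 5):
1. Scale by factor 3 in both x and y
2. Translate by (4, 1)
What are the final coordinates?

Step 1: Scale (-1, 5) by 3 → (-3, 15)
Step 2: Translate by (4, 1) → (1, 16)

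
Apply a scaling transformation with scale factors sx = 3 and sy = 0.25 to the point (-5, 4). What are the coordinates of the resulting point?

Scaling matrix:
[[3, 0], [0, 0.25]]
Result: (-5 × 3, 4 × 0.25) = (-15, 1)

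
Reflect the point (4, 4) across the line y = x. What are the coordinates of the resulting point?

Reflection across line y = x: (4, 4) → (4, 4)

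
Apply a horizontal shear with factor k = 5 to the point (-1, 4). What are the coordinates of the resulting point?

Shear matrix for horizontal shear with factor k = 5:
[[1, 5], [0, 1]]
Result: (-1, 4) → (19, 4)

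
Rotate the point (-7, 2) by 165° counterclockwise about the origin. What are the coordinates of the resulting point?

Rotation matrix for 165°: [[cos 165°, -sin 165°], [sin 165°, cos 165°]] ≈ [[-0.965926, -0.258819], [0.258819, -0.965926]]
[[-0.965926, -0.258819], [0.258819, -0.965926]] × [-7, 2]ᵀ ≈ [6.2438, -3.7436]ᵀ
Result: (6.2438, -3.7436)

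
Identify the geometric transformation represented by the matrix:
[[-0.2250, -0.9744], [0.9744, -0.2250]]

This matrix represents: rotation by 103° counterclockwise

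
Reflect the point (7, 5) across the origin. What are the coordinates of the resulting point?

Reflection across origin: (7, 5) → (-7, -5)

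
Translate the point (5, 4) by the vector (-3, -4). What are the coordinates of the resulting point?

Translation by (-3, -4) (homogeneous matrix [[1, 0, -3], [0, 1, -4], [0, 0, 1]]):
x' = 5 + -3 = 2
y' = 4 + -4 = 0
Result: (2, 0)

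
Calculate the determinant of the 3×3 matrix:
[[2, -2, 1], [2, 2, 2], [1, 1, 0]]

Expansion along first row:
det = 2·det([[2,2],[1,0]]) - -2·det([[2,2],[1,0]]) + 1·det([[2,2],[1,1]])
    = 2·(2·0 - 2·1) - -2·(2·0 - 2·1) + 1·(2·1 - 2·1)
    = 2·-2 - -2·-2 + 1·0
    = -4 + -4 + 0 = -8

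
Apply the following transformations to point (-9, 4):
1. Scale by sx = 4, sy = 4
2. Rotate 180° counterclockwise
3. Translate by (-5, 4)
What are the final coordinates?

Step 1: Scale → (-36, 16)
Step 2: Rotate 180° → (36, -16)
Step 3: Translate → (31, -12)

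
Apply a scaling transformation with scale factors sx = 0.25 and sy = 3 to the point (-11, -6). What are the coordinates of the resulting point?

Scaling matrix:
[[0.25, 0], [0, 3]]
Result: (-11 × 0.25, -6 × 3) = (-2.75, -18)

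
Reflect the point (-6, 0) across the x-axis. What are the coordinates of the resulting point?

Reflection across x-axis: (-6, 0) → (-6, 0)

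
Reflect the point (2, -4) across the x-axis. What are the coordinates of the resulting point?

Reflection across x-axis: (2, -4) → (2, 4)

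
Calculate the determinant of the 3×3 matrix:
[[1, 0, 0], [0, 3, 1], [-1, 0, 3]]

Expansion along first row:
det = 1·det([[3,1],[0,3]]) - 0·det([[0,1],[-1,3]]) + 0·det([[0,3],[-1,0]])
    = 1·(3·3 - 1·0) - 0·(0·3 - 1·-1) + 0·(0·0 - 3·-1)
    = 1·9 - 0·1 + 0·3
    = 9 + 0 + 0 = 9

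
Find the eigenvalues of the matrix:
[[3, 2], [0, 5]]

Characteristic equation: det(A - λI) = 0
λ² - (trace)λ + (det) = 0
trace = 3 + 5 = 8, det = (3)(5) - (2)(0) = 15
λ² - (8)λ + (15) = 0
λ = (8 ± √((8)² - 4·(15))) / 2 = (8 ± √4) / 2
Solving: λ = 3, 5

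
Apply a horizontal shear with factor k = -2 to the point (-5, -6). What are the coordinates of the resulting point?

Shear matrix for horizontal shear with factor k = -2:
[[1, -2], [0, 1]]
Result: (-5, -6) → (7, -6)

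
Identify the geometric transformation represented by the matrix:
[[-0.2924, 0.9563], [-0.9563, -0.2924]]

This matrix represents: rotation by 253° counterclockwise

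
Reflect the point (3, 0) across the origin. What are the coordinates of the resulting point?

Reflection across origin: (3, 0) → (-3, 0)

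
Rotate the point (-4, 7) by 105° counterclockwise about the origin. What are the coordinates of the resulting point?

Rotation matrix for 105°: [[cos 105°, -sin 105°], [sin 105°, cos 105°]] ≈ [[-0.258819, -0.965926], [0.965926, -0.258819]]
[[-0.258819, -0.965926], [0.965926, -0.258819]] × [-4, 7]ᵀ ≈ [-5.7262, -5.6754]ᵀ
Result: (-5.7262, -5.6754)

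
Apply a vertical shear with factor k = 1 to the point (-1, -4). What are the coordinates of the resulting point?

Shear matrix for vertical shear with factor k = 1:
[[1, 0], [1, 1]]
Result: (-1, -4) → (-1, -5)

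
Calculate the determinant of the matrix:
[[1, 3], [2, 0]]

For a 2×2 matrix [[a, b], [c, d]], det = ad - bc
det = (1)(0) - (3)(2) = 0 - 6 = -6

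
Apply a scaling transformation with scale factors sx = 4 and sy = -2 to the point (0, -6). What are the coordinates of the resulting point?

Scaling matrix:
[[4, 0], [0, -2]]
Result: (0 × 4, -6 × -2) = (0, 12)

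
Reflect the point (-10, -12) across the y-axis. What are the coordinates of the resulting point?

Reflection across y-axis: (-10, -12) → (10, -12)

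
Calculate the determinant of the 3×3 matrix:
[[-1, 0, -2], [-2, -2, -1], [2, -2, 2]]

Expansion along first row:
det = -1·det([[-2,-1],[-2,2]]) - 0·det([[-2,-1],[2,2]]) + -2·det([[-2,-2],[2,-2]])
    = -1·(-2·2 - -1·-2) - 0·(-2·2 - -1·2) + -2·(-2·-2 - -2·2)
    = -1·-6 - 0·-2 + -2·8
    = 6 + 0 + -16 = -10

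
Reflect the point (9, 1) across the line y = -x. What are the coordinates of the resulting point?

Reflection across line y = -x: (9, 1) → (-1, -9)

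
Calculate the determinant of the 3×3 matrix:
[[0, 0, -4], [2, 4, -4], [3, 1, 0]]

Expansion along first row:
det = 0·det([[4,-4],[1,0]]) - 0·det([[2,-4],[3,0]]) + -4·det([[2,4],[3,1]])
    = 0·(4·0 - -4·1) - 0·(2·0 - -4·3) + -4·(2·1 - 4·3)
    = 0·4 - 0·12 + -4·-10
    = 0 + 0 + 40 = 40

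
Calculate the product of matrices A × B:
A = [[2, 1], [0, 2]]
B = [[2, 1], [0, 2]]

Matrix multiplication:
C[0][0] = 2×2 + 1×0 = 4
C[0][1] = 2×1 + 1×2 = 4
C[1][0] = 0×2 + 2×0 = 0
C[1][1] = 0×1 + 2×2 = 4
Result: [[4, 4], [0, 4]]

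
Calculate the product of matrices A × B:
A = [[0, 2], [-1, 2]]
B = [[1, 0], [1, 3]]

Matrix multiplication:
C[0][0] = 0×1 + 2×1 = 2
C[0][1] = 0×0 + 2×3 = 6
C[1][0] = -1×1 + 2×1 = 1
C[1][1] = -1×0 + 2×3 = 6
Result: [[2, 6], [1, 6]]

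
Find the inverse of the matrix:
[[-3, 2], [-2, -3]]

For [[a,b],[c,d]], inverse = (1/det)·[[d,-b],[-c,a]]
det = (-3)(-3) - (2)(-2) = 9 - -4 = 13
Inverse = (1/13)·[[-3, -2], [2, -3]]
= [[-3/13, -2/13], [2/13, -3/13]]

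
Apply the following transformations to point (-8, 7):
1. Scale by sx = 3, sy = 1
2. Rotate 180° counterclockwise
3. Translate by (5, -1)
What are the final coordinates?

Step 1: Scale → (-24, 7)
Step 2: Rotate 180° → (24, -7)
Step 3: Translate → (29, -8)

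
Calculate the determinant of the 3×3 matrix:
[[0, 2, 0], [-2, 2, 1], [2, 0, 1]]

Expansion along first row:
det = 0·det([[2,1],[0,1]]) - 2·det([[-2,1],[2,1]]) + 0·det([[-2,2],[2,0]])
    = 0·(2·1 - 1·0) - 2·(-2·1 - 1·2) + 0·(-2·0 - 2·2)
    = 0·2 - 2·-4 + 0·-4
    = 0 + 8 + 0 = 8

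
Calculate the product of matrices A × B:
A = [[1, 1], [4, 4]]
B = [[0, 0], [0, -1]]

Matrix multiplication:
C[0][0] = 1×0 + 1×0 = 0
C[0][1] = 1×0 + 1×-1 = -1
C[1][0] = 4×0 + 4×0 = 0
C[1][1] = 4×0 + 4×-1 = -4
Result: [[0, -1], [0, -4]]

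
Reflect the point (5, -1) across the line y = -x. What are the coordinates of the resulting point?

Reflection across line y = -x: (5, -1) → (1, -5)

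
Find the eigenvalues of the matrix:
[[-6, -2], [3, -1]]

Characteristic equation: det(A - λI) = 0
λ² - (trace)λ + (det) = 0
trace = -6 + -1 = -7, det = (-6)(-1) - (-2)(3) = 12
λ² - (-7)λ + (12) = 0
λ = (-7 ± √((-7)² - 4·(12))) / 2 = (-7 ± √1) / 2
Solving: λ = -4, -3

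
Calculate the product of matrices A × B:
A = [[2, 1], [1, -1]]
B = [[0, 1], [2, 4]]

Matrix multiplication:
C[0][0] = 2×0 + 1×2 = 2
C[0][1] = 2×1 + 1×4 = 6
C[1][0] = 1×0 + -1×2 = -2
C[1][1] = 1×1 + -1×4 = -3
Result: [[2, 6], [-2, -3]]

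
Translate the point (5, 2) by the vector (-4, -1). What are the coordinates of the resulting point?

Translation by (-4, -1) (homogeneous matrix [[1, 0, -4], [0, 1, -1], [0, 0, 1]]):
x' = 5 + -4 = 1
y' = 2 + -1 = 1
Result: (1, 1)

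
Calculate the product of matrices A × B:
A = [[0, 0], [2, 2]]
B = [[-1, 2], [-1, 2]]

Matrix multiplication:
C[0][0] = 0×-1 + 0×-1 = 0
C[0][1] = 0×2 + 0×2 = 0
C[1][0] = 2×-1 + 2×-1 = -4
C[1][1] = 2×2 + 2×2 = 8
Result: [[0, 0], [-4, 8]]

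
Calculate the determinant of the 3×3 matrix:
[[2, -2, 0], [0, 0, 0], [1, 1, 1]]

Expansion along first row:
det = 2·det([[0,0],[1,1]]) - -2·det([[0,0],[1,1]]) + 0·det([[0,0],[1,1]])
    = 2·(0·1 - 0·1) - -2·(0·1 - 0·1) + 0·(0·1 - 0·1)
    = 2·0 - -2·0 + 0·0
    = 0 + 0 + 0 = 0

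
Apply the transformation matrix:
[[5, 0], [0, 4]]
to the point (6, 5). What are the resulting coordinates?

Matrix multiplication:
[[5, 0], [0, 4]] × [6, 5]ᵀ
= [(5)(6) + (0)(5), (0)(6) + (4)(5)]ᵀ
= [30, 20]ᵀ
Result: (30, 20)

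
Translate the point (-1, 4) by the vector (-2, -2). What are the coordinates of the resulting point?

Translation by (-2, -2) (homogeneous matrix [[1, 0, -2], [0, 1, -2], [0, 0, 1]]):
x' = -1 + -2 = -3
y' = 4 + -2 = 2
Result: (-3, 2)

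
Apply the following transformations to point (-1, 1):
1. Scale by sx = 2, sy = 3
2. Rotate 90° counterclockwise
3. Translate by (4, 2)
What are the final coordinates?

Step 1: Scale → (-2, 3)
Step 2: Rotate 90° → (-3, -2)
Step 3: Translate → (1, 0)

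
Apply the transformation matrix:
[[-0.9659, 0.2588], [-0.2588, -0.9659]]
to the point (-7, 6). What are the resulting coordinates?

Matrix multiplication:
[[-0.9659, 0.2588], [-0.2588, -0.9659]] × [-7, 6]ᵀ
= [(-0.9659)(-7) + (0.2588)(6), (-0.2588)(-7) + (-0.9659)(6)]ᵀ
= [8.3141, -3.9838]ᵀ
Result: (8.3141, -3.9838)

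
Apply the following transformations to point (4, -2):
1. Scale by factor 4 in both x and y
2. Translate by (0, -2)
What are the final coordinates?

Step 1: Scale (4, -2) by 4 → (16, -8)
Step 2: Translate by (0, -2) → (16, -10)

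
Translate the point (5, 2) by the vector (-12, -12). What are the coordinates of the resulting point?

Translation by (-12, -12) (homogeneous matrix [[1, 0, -12], [0, 1, -12], [0, 0, 1]]):
x' = 5 + -12 = -7
y' = 2 + -12 = -10
Result: (-7, -10)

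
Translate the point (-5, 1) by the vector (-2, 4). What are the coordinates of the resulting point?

Translation by (-2, 4) (homogeneous matrix [[1, 0, -2], [0, 1, 4], [0, 0, 1]]):
x' = -5 + -2 = -7
y' = 1 + 4 = 5
Result: (-7, 5)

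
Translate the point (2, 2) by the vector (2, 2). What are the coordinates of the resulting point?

Translation by (2, 2) (homogeneous matrix [[1, 0, 2], [0, 1, 2], [0, 0, 1]]):
x' = 2 + 2 = 4
y' = 2 + 2 = 4
Result: (4, 4)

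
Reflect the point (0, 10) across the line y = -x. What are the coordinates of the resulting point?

Reflection across line y = -x: (0, 10) → (-10, 0)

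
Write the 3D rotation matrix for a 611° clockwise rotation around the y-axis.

Rotation matrix for clockwise 611° around y-axis:
A clockwise rotation by 611° is a counterclockwise rotation by -611°.
cos(-611°) = -0.3256, sin(-611°) = 0.9455
Result: [[-0.3256, 0, 0.9455], [0, 1, 0], [-0.9455, 0, -0.3256]]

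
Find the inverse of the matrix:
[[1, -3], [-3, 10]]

For [[a,b],[c,d]], inverse = (1/det)·[[d,-b],[-c,a]]
det = (1)(10) - (-3)(-3) = 10 - 9 = 1
Inverse = [[10, 3], [3, 1]]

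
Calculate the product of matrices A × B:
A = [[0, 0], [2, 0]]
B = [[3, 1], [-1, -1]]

Matrix multiplication:
C[0][0] = 0×3 + 0×-1 = 0
C[0][1] = 0×1 + 0×-1 = 0
C[1][0] = 2×3 + 0×-1 = 6
C[1][1] = 2×1 + 0×-1 = 2
Result: [[0, 0], [6, 2]]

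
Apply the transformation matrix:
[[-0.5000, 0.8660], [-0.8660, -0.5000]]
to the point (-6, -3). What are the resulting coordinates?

Matrix multiplication:
[[-0.5000, 0.8660], [-0.8660, -0.5000]] × [-6, -3]ᵀ
= [(-0.5000)(-6) + (0.8660)(-3), (-0.8660)(-6) + (-0.5000)(-3)]ᵀ
= [0.4020, 6.6960]ᵀ
Result: (0.4020, 6.6960)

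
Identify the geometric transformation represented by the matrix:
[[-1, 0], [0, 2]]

This matrix represents: non-uniform scaling by sx = -1, sy = 2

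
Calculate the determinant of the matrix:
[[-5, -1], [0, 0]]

For a 2×2 matrix [[a, b], [c, d]], det = ad - bc
det = (-5)(0) - (-1)(0) = 0 - 0 = 0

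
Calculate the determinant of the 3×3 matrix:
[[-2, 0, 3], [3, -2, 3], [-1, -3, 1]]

Expansion along first row:
det = -2·det([[-2,3],[-3,1]]) - 0·det([[3,3],[-1,1]]) + 3·det([[3,-2],[-1,-3]])
    = -2·(-2·1 - 3·-3) - 0·(3·1 - 3·-1) + 3·(3·-3 - -2·-1)
    = -2·7 - 0·6 + 3·-11
    = -14 + 0 + -33 = -47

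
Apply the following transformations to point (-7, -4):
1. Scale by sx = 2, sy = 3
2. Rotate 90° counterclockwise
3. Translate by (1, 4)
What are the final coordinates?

Step 1: Scale → (-14, -12)
Step 2: Rotate 90° → (12, -14)
Step 3: Translate → (13, -10)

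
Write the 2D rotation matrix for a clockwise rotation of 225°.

Rotation matrix formula: [[cos θ, -sin θ], [sin θ, cos θ]]
A clockwise rotation by 225° is equivalent to a counterclockwise rotation by -225°.
For θ = -225°:
cos(-225°) = -√2/2
sin(-225°) = √2/2
Result: [[-√2/2, -√2/2], [√2/2, -√2/2]]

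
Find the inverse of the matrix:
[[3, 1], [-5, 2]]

For [[a,b],[c,d]], inverse = (1/det)·[[d,-b],[-c,a]]
det = (3)(2) - (1)(-5) = 6 - -5 = 11
Inverse = (1/11)·[[2, -1], [5, 3]]
= [[2/11, -1/11], [5/11, 3/11]]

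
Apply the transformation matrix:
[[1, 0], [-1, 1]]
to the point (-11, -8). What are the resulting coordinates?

Matrix multiplication:
[[1, 0], [-1, 1]] × [-11, -8]ᵀ
= [(1)(-11) + (0)(-8), (-1)(-11) + (1)(-8)]ᵀ
= [-11, 3]ᵀ
Result: (-11, 3)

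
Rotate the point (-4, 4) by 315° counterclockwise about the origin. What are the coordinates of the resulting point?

Rotation matrix for 315°: [[cos 315°, -sin 315°], [sin 315°, cos 315°]] ≈ [[0.707107, 0.707107], [-0.707107, 0.707107]]
[[0.707107, 0.707107], [-0.707107, 0.707107]] × [-4, 4]ᵀ ≈ [0, 5.6569]ᵀ
Result: (0, 5.6569)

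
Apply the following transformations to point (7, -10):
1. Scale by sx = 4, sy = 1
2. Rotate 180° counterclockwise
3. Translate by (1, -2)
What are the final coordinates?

Step 1: Scale → (28, -10)
Step 2: Rotate 180° → (-28, 10)
Step 3: Translate → (-27, 8)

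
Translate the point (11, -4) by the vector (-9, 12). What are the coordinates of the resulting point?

Translation by (-9, 12) (homogeneous matrix [[1, 0, -9], [0, 1, 12], [0, 0, 1]]):
x' = 11 + -9 = 2
y' = -4 + 12 = 8
Result: (2, 8)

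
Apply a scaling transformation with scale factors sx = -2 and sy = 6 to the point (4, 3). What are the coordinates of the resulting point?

Scaling matrix:
[[-2, 0], [0, 6]]
Result: (4 × -2, 3 × 6) = (-8, 18)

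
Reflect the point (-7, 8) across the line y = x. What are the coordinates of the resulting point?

Reflection across line y = x: (-7, 8) → (8, -7)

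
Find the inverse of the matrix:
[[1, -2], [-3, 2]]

For [[a,b],[c,d]], inverse = (1/det)·[[d,-b],[-c,a]]
det = (1)(2) - (-2)(-3) = 2 - 6 = -4
Inverse = (1/-4)·[[2, 2], [3, 1]]
= [[-1/2, -1/2], [-3/4, -1/4]]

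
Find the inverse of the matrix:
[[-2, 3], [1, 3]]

For [[a,b],[c,d]], inverse = (1/det)·[[d,-b],[-c,a]]
det = (-2)(3) - (3)(1) = -6 - 3 = -9
Inverse = (1/-9)·[[3, -3], [-1, -2]]
= [[-1/3, 1/3], [1/9, 2/9]]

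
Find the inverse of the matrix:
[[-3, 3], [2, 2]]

For [[a,b],[c,d]], inverse = (1/det)·[[d,-b],[-c,a]]
det = (-3)(2) - (3)(2) = -6 - 6 = -12
Inverse = (1/-12)·[[2, -3], [-2, -3]]
= [[-1/6, 1/4], [1/6, 1/4]]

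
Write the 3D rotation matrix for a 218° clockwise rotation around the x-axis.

Rotation matrix for clockwise 218° around x-axis:
A clockwise rotation by 218° is a counterclockwise rotation by -218°.
cos(-218°) = -0.7880, sin(-218°) = 0.6157
Result: [[1, 0, 0], [0, -0.7880, -0.6157], [0, 0.6157, -0.7880]]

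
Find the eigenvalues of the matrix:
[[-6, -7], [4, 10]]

Characteristic equation: det(A - λI) = 0
λ² - (trace)λ + (det) = 0
trace = -6 + 10 = 4, det = (-6)(10) - (-7)(4) = -32
λ² - (4)λ + (-32) = 0
λ = (4 ± √((4)² - 4·(-32))) / 2 = (4 ± √144) / 2
Solving: λ = -4, 8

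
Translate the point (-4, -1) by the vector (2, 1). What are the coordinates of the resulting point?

Translation by (2, 1) (homogeneous matrix [[1, 0, 2], [0, 1, 1], [0, 0, 1]]):
x' = -4 + 2 = -2
y' = -1 + 1 = 0
Result: (-2, 0)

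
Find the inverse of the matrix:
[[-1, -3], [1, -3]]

For [[a,b],[c,d]], inverse = (1/det)·[[d,-b],[-c,a]]
det = (-1)(-3) - (-3)(1) = 3 - -3 = 6
Inverse = (1/6)·[[-3, 3], [-1, -1]]
= [[-1/2, 1/2], [-1/6, -1/6]]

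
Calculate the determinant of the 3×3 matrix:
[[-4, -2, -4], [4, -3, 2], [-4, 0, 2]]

Expansion along first row:
det = -4·det([[-3,2],[0,2]]) - -2·det([[4,2],[-4,2]]) + -4·det([[4,-3],[-4,0]])
    = -4·(-3·2 - 2·0) - -2·(4·2 - 2·-4) + -4·(4·0 - -3·-4)
    = -4·-6 - -2·16 + -4·-12
    = 24 + 32 + 48 = 104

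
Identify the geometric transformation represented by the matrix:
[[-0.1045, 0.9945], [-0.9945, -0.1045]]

This matrix represents: rotation by 264° counterclockwise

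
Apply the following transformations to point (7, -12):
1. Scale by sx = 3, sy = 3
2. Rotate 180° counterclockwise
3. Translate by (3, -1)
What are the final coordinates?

Step 1: Scale → (21, -36)
Step 2: Rotate 180° → (-21, 36)
Step 3: Translate → (-18, 35)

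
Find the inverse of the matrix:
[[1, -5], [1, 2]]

For [[a,b],[c,d]], inverse = (1/det)·[[d,-b],[-c,a]]
det = (1)(2) - (-5)(1) = 2 - -5 = 7
Inverse = (1/7)·[[2, 5], [-1, 1]]
= [[2/7, 5/7], [-1/7, 1/7]]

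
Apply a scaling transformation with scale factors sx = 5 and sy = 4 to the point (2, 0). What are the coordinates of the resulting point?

Scaling matrix:
[[5, 0], [0, 4]]
Result: (2 × 5, 0 × 4) = (10, 0)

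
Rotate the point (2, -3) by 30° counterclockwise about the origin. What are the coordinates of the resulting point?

Rotation matrix for 30°: [[cos 30°, -sin 30°], [sin 30°, cos 30°]] ≈ [[0.866025, -0.500000], [0.500000, 0.866025]]
[[0.866025, -0.500000], [0.500000, 0.866025]] × [2, -3]ᵀ ≈ [3.2321, -1.5981]ᵀ
Result: (3.2321, -1.5981)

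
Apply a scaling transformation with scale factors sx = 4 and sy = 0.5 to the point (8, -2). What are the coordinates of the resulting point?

Scaling matrix:
[[4, 0], [0, 0.50]]
Result: (8 × 4, -2 × 0.5) = (32, -1)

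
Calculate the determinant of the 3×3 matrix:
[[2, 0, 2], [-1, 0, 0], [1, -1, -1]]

Expansion along first row:
det = 2·det([[0,0],[-1,-1]]) - 0·det([[-1,0],[1,-1]]) + 2·det([[-1,0],[1,-1]])
    = 2·(0·-1 - 0·-1) - 0·(-1·-1 - 0·1) + 2·(-1·-1 - 0·1)
    = 2·0 - 0·1 + 2·1
    = 0 + 0 + 2 = 2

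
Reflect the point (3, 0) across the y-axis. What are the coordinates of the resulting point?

Reflection across y-axis: (3, 0) → (-3, 0)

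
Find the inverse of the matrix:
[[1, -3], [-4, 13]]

For [[a,b],[c,d]], inverse = (1/det)·[[d,-b],[-c,a]]
det = (1)(13) - (-3)(-4) = 13 - 12 = 1
Inverse = [[13, 3], [4, 1]]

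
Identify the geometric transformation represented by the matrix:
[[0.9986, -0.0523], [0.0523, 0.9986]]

This matrix represents: rotation by 3° counterclockwise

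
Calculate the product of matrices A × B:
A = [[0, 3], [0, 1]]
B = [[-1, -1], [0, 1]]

Matrix multiplication:
C[0][0] = 0×-1 + 3×0 = 0
C[0][1] = 0×-1 + 3×1 = 3
C[1][0] = 0×-1 + 1×0 = 0
C[1][1] = 0×-1 + 1×1 = 1
Result: [[0, 3], [0, 1]]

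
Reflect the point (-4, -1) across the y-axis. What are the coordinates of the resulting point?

Reflection across y-axis: (-4, -1) → (4, -1)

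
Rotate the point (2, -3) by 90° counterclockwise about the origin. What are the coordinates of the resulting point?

Rotation matrix for 90°: [[cos 90°, -sin 90°], [sin 90°, cos 90°]] = [[0, -1], [1, 0]]
[[0, -1], [1, 0]] × [2, -3]ᵀ = [3, 2]ᵀ
Result: (3, 2)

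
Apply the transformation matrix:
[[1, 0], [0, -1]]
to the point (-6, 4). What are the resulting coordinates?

Matrix multiplication:
[[1, 0], [0, -1]] × [-6, 4]ᵀ
= [(1)(-6) + (0)(4), (0)(-6) + (-1)(4)]ᵀ
= [-6, -4]ᵀ
Result: (-6, -4)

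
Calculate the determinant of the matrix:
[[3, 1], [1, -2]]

For a 2×2 matrix [[a, b], [c, d]], det = ad - bc
det = (3)(-2) - (1)(1) = -6 - 1 = -7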